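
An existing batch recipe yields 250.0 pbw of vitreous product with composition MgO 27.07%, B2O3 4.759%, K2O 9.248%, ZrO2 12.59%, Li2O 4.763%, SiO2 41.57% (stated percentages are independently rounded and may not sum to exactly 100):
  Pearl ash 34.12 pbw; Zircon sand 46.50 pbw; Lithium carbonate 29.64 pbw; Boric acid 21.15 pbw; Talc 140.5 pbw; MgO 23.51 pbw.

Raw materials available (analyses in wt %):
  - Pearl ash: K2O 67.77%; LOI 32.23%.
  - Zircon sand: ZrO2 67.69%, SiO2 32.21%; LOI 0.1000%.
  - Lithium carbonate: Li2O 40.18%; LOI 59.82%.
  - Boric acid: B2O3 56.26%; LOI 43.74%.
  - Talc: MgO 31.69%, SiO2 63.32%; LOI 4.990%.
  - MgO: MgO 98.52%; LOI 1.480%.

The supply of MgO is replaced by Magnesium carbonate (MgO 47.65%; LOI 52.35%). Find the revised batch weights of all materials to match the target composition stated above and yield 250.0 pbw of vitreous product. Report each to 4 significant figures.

The working math carries full float precision end to end; working values are displayed, with 4-significant-digit rounding, in the working. A single rounding yields every reported number. The derived quantities (glass mass, the yield, six oxide percentages, LOI, totals) are re-derived using the weight values per 250.0 pbw of glass in exact precision, as given in the problem or answer text.
Per-oxide target masses for 250.0 pbw vitreous product:
  MgO: 27.07% × 250.0 = 67.68 pbw
  B2O3: 4.759% × 250.0 = 11.90 pbw
  K2O: 9.248% × 250.0 = 23.12 pbw
  ZrO2: 12.59% × 250.0 = 31.48 pbw
  Li2O: 4.763% × 250.0 = 11.91 pbw
  SiO2: 41.57% × 250.0 = 103.9 pbw
Mass-balance tally per oxide working from each reported weight, versus the basis set out (summed amounts equal target values given rounding of the digits):
  MgO: 140.5·0.3169 + 48.60·0.4765 = 67.68 pbw (target 67.68 pbw)
  B2O3: 21.15·0.5626 = 11.90 pbw (target 11.90 pbw)
  K2O: 34.12·0.6777 = 23.12 pbw (target 23.12 pbw)
  ZrO2: 46.50·0.6769 = 31.48 pbw (target 31.48 pbw)
  Li2O: 29.64·0.4018 = 11.91 pbw (target 11.91 pbw)
  SiO2: 46.50·0.3221 + 140.5·0.6332 = 103.9 pbw (target 103.9 pbw)
Glass mass check: Σ batch − LOI loss = 250.0 pbw (per-oxide target masses sum to 250.0 pbw; with the basis standing at 250.0 pbw — rounding explains the deltas).
Batch grand total — Σ batch = 320.5 pbw; Σ batch·LOI gives LOI loss = 70.48 pbw; as yield: glass ÷ batch → 78.01%.

Revised batch per 250.0 pbw vitreous product:
  Pearl ash: 34.12 pbw
  Zircon sand: 46.50 pbw
  Lithium carbonate: 29.64 pbw
  Boric acid: 21.15 pbw
  Talc: 140.5 pbw
  Magnesium carbonate: 48.60 pbw
Total batch = 320.5 pbw; LOI loss = 70.48 pbw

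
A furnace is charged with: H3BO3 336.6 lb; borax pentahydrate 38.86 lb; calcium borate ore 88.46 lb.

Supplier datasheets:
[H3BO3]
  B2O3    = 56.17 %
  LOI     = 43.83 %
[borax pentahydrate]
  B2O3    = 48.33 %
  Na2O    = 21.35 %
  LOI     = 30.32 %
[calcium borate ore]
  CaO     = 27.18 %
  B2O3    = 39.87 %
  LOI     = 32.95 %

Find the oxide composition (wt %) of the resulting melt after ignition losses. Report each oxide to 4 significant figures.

Intermediates are shown, with 4-significant-figure rounding, on the page. Each numeric step holds full precision from start to finish — a single rounding produces each reported value. All derived quantities, which include the three compositions, totals, glass mass, ignition loss, the yield, are rebuilt in full precision, exactly as shown in the problem or the answer, from the weighed amounts per 275.5 lb of glass.
Oxide masses out of the charge:
  CaO: 88.46·0.2718 = 24.04 lb
  B2O3: 336.6·0.5617 + 38.86·0.4833 + 88.46·0.3987 = 243.1 lb
  Na2O: 38.86·0.2135 = 8.297 lb
LOI: 336.6·0.4383 + 38.86·0.3032 + 88.46·0.3295 = 188.5 lb
Glass = total batch minus LOI = 463.9 − 188.5 = 275.5 lb (the oxide masses sum to this)
percent by weight: oxide/glass ×100

Glass mass = 275.5 lb (batch 463.9 − LOI 188.5).
Composition: CaO 8.729%, B2O3 88.26%, Na2O 3.012%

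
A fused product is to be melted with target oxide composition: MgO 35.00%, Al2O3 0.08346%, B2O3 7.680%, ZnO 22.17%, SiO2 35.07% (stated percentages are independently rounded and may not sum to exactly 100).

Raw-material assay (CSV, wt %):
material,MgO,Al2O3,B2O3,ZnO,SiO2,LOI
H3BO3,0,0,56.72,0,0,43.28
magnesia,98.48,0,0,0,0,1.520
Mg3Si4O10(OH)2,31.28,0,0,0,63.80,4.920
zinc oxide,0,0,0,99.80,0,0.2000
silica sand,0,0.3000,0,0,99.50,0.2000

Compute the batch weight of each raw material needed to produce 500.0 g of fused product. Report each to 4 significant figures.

Batch per 500.0 g fused product:
  H3BO3: 67.70 g
  magnesia: 159.3 g
  Mg3Si4O10(OH)2: 57.91 g
  zinc oxide: 111.1 g
  silica sand: 139.1 g
Total batch = 535.1 g; LOI loss = 35.07 g; yield = 93.45%

The intermediate values are printed, rounded to four significant digits, on the page; the whole derivation runs at full float precision in every operation. Exactly one rounding lands on every reported figure. Derived quantities, which include glass mass, the yield, the totals, ignition loss, five oxide percentages, are re-derived in full float precision, as set out in the problem or the answer, starting from the weights per 500.0 g of glass.
Target oxide masses per 500.0 g fused product:
  MgO: 35.00% × 500.0 = 175.0 g
  Al2O3: 0.08346% × 500.0 = 0.4173 g
  B2O3: 7.680% × 500.0 = 38.40 g
  ZnO: 22.17% × 500.0 = 110.8 g
  SiO2: 35.07% × 500.0 = 175.4 g
A balance pass over the oxides, from the weights as reported, on the stated basis (target by target, the sums agree up to rounding of the answer):
  MgO: 159.3·0.9848 + 57.91·0.3128 = 175.0 g (target 175.0 g)
  Al2O3: 139.1·0.003000 = 0.4173 g (target 0.4173 g)
  B2O3: 67.70·0.5672 = 38.40 g (target 38.40 g)
  ZnO: 111.1·0.9980 = 110.9 g (target 110.8 g)
  SiO2: 57.91·0.6380 + 139.1·0.9950 = 175.4 g (target 175.4 g)
Consistency of the glass mass: the batch minus its LOI: 500.0 g (summing oxide targets gives 500.0 g; the stated basis being 500.0 g — deltas are rounding alone).
Batch total: Σ batch = 535.1 g; LOI removed, Σ of batch·LOI: 35.07 g; yield, glass over the total, = 93.45%.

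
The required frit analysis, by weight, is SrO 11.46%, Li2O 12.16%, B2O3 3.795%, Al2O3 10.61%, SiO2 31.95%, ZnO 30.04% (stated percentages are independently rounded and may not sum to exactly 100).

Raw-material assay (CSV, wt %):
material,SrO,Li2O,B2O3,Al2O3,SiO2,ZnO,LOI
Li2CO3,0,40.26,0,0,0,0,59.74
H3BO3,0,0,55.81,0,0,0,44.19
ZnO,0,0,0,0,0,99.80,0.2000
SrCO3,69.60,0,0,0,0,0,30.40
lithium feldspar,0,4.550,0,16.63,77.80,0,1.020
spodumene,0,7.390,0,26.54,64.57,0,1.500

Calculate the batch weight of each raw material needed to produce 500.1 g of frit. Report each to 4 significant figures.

Every computation maintains full float precision through the solve; working values are shown rounded off to 4 significant digits in the working; each reported value takes a single rounding; the derived quantities, which include glass mass, the six compositions, totals, ignition loss, yield, are rebuilt in exact precision, exactly as printed in the problem or the answer, from the weighed amounts at 500.1 g of glass.
Per-oxide target masses for 500.1 g frit:
  SrO: 11.46% × 500.1 = 57.31 g
  Li2O: 12.16% × 500.1 = 60.81 g
  B2O3: 3.795% × 500.1 = 18.98 g
  Al2O3: 10.61% × 500.1 = 53.06 g
  SiO2: 31.95% × 500.1 = 159.8 g
  ZnO: 30.04% × 500.1 = 150.2 g
A balance pass over the oxides, with the batch weights as given, for the quoted basis mass (sums match the target masses inside rounding margins):
  SrO: 82.34·0.6960 = 57.31 g (target 57.31 g)
  Li2O: 114.5·0.4026 + 82.19·0.04550 + 148.4·0.07390 = 60.80 g (target 60.81 g)
  B2O3: 34.01·0.5581 = 18.98 g (target 18.98 g)
  Al2O3: 82.19·0.1663 + 148.4·0.2654 = 53.05 g (target 53.06 g)
  SiO2: 82.19·0.7780 + 148.4·0.6457 = 159.8 g (target 159.8 g)
  ZnO: 150.5·0.9980 = 150.2 g (target 150.2 g)
Glass-mass bookkeeping: total charge less LOI = 500.1 g (the Σ of target masses is 500.2 g; the stated basis being 500.1 g — a pure rounding effect).
Total batch = Σ batch = 611.9 g; LOI loss = Σ batch·LOI = 111.8 g; yield, glass over the total, = 81.73%.

Batch per 500.1 g frit:
  Li2CO3: 114.5 g
  H3BO3: 34.01 g
  ZnO: 150.5 g
  SrCO3: 82.34 g
  lithium feldspar: 82.19 g
  spodumene: 148.4 g
Total batch = 611.9 g; LOI loss = 111.8 g; yield = 81.73%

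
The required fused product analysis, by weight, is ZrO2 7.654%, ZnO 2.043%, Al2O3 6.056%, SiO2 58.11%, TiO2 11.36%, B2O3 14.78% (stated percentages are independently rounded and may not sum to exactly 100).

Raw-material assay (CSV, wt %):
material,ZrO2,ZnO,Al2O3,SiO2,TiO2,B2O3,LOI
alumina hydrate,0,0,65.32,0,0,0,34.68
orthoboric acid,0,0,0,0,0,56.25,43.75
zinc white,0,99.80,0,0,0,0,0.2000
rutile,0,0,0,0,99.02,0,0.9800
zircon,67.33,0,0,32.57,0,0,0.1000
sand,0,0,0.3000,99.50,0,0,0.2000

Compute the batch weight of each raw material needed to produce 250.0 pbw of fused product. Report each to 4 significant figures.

Each numeric step maintains exact precision from first step to last; in-progress results are shown (rounded to four significant digits) alongside each step; each reported number takes exactly one rounding. All derived quantities are recomputed starting from the weights on 250.0 pbw of glass in full precision (the yield, glass mass, ignition loss, six oxide percentages, totals), as set out in the problem or the answer.
Target masses of each oxide per 250.0 pbw fused product:
  ZrO2: 7.654% × 250.0 = 19.14 pbw
  ZnO: 2.043% × 250.0 = 5.108 pbw
  Al2O3: 6.056% × 250.0 = 15.14 pbw
  SiO2: 58.11% × 250.0 = 145.3 pbw
  TiO2: 11.36% × 250.0 = 28.40 pbw
  B2O3: 14.78% × 250.0 = 36.95 pbw
Per-oxide balance check using the reported weights, for the quoted basis mass (sum by sum, the targets are met once rounding is allowed for):
  ZrO2: 28.42·0.6733 = 19.14 pbw (target 19.14 pbw)
  ZnO: 5.118·0.9980 = 5.108 pbw (target 5.108 pbw)
  Al2O3: 22.55·0.6532 + 136.7·0.003000 = 15.14 pbw (target 15.14 pbw)
  SiO2: 28.42·0.3257 + 136.7·0.9950 = 145.3 pbw (target 145.3 pbw)
  TiO2: 28.68·0.9902 = 28.40 pbw (target 28.40 pbw)
  B2O3: 65.69·0.5625 = 36.95 pbw (target 36.95 pbw)
Consistency of the glass mass: batch total minus LOI = 250.0 pbw (summing oxide targets gives 250.0 pbw; versus the stated basis of 250.0 pbw — a pure rounding effect).
Adding the batch up: Σ batch = 287.2 pbw; Σ batch·LOI gives LOI loss = 37.15 pbw; yield = glass ÷ total batch = 87.06%.

Batch per 250.0 pbw fused product:
  alumina hydrate: 22.55 pbw
  orthoboric acid: 65.69 pbw
  zinc white: 5.118 pbw
  rutile: 28.68 pbw
  zircon: 28.42 pbw
  sand: 136.7 pbw
Total batch = 287.2 pbw; LOI loss = 37.15 pbw; yield = 87.06%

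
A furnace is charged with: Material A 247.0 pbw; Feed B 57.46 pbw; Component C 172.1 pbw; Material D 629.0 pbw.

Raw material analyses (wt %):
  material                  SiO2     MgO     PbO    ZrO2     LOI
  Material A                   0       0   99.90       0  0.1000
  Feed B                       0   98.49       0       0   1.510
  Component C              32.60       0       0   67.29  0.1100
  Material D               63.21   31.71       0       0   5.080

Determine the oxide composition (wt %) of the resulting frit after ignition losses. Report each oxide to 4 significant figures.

Glass mass = 1072 pbw (batch 1106 − LOI 33.26).
Composition: SiO2 42.31%, MgO 23.88%, PbO 23.01%, ZrO2 10.80%

Working values are displayed rounded to 4 significant digits in the printout; the working math holds full float precision at each step. Exactly one rounding is applied to every reported result — the derived quantities (glass mass, LOI, the totals, yield, the four compositions) are re-derived from the batch weights per 1072 pbw of glass at full float precision, as they appear in problem or answer.
Mass of each oxide from the mix:
  SiO2: 172.1·0.3260 + 629.0·0.6321 = 453.7 pbw
  MgO: 57.46·0.9849 + 629.0·0.3171 = 256.0 pbw
  PbO: 247.0·0.9990 = 246.8 pbw
  ZrO2: 172.1·0.6729 = 115.8 pbw
LOI: 247.0·0.001000 + 57.46·0.01510 + 172.1·0.001100 + 629.0·0.05080 = 33.26 pbw
Glass mass = batch − LOI = 1106 − 33.26 = 1072 pbw (= Σ oxide masses)
wt % = 100 × oxide mass / glass mass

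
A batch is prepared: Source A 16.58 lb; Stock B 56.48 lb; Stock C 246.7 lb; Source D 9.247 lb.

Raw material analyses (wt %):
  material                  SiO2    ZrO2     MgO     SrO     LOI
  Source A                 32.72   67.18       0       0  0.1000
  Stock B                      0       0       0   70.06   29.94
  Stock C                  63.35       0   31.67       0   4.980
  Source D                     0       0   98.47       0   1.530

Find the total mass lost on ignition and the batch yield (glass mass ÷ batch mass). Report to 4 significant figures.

LOI loss = 29.35 lb; glass = 299.7 lb; yield = 91.08%

Values along the way are printed rounded to four significant figures between the steps — every computation maintains full float precision at all times; a single rounding finalizes each reported value; all derived quantities (the yield, glass mass, the four compositions, the totals, ignition loss) are carried in full float precision using the weight values for 299.7 lb of glass, as quoted within the problem or answer text.
Per-material ignition loss:
  Source A: 16.58 × 0.001000 = 0.01658 lb
  Stock B: 56.48 × 0.2994 = 16.91 lb
  Stock C: 246.7 × 0.04980 = 12.29 lb
  Source D: 9.247 × 0.01530 = 0.1415 lb
Total LOI = 29.35 lb
Glass = batch − LOI = 329.0 − 29.35 = 299.7 lb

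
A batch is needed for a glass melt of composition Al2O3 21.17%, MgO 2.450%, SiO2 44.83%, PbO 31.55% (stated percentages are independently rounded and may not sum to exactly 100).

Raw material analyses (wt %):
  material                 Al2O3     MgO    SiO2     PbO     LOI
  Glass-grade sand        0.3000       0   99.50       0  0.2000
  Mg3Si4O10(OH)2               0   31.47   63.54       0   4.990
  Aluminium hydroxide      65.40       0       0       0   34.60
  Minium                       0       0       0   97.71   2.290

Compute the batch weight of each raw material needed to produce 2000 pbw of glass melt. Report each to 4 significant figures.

Batch per 2000 pbw glass melt:
  Glass-grade sand: 801.7 pbw
  Mg3Si4O10(OH)2: 155.7 pbw
  Aluminium hydroxide: 643.7 pbw
  Minium: 645.8 pbw
Total batch = 2247 pbw; LOI loss = 246.9 pbw; yield = 89.01%

Each numeric step runs at full float precision through the solve; the intermediate values are shown rounded to 4 significant digits in the working. Each reported result carries a single rounding. The derived quantities, including LOI, yield, net glass mass, the totals, the four compositions, are recomputed from the batch weights at 2000 pbw of glass in full float precision as they appear in the problem or answer text.
Oxide-by-oxide targets in 2000 pbw glass melt:
  Al2O3: 21.17% × 2000 = 423.4 pbw
  MgO: 2.450% × 2000 = 49.00 pbw
  SiO2: 44.83% × 2000 = 896.6 pbw
  PbO: 31.55% × 2000 = 631.0 pbw
Mass-balance tally per oxide using the reported weights, on the stated basis (summed amounts equal target values within answer rounding):
  Al2O3: 801.7·0.003000 + 643.7·0.6540 = 423.4 pbw (target 423.4 pbw)
  MgO: 155.7·0.3147 = 49.00 pbw (target 49.00 pbw)
  SiO2: 801.7·0.9950 + 155.7·0.6354 = 896.6 pbw (target 896.6 pbw)
  PbO: 645.8·0.9771 = 631.0 pbw (target 631.0 pbw)
The glass-mass cross-check: net batch after ignition = 2000 pbw (summing oxide targets gives 2000 pbw; the stated basis being 2000 pbw — gaps are rounding artifacts).
Batch total: Σ batch = 2247 pbw; ignition loss, Σ(batch × LOI) = 246.9 pbw; yield = glass ÷ total batch = 89.01%.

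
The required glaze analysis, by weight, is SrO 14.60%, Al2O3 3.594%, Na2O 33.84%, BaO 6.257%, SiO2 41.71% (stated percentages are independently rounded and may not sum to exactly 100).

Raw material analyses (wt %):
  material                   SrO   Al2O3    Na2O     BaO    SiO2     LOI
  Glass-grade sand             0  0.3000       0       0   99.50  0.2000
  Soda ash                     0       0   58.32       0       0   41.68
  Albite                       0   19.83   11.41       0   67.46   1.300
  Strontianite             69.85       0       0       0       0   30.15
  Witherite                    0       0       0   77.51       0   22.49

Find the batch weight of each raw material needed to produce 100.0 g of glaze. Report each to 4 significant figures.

Batch per 100.0 g glaze:
  Glass-grade sand: 29.94 g
  Soda ash: 54.57 g
  Albite: 17.67 g
  Strontianite: 20.90 g
  Witherite: 8.073 g
Total batch = 131.2 g; LOI loss = 31.15 g; yield = 76.25%

Working values are displayed (rounded to four significant figures) across the worked steps; the whole derivation carries full precision end to end. Each reported number receives exactly one rounding; all derived quantities, which include yield, the totals, the five compositions, net glass mass, ignition loss, are recomputed at exact precision, precisely as stated by question or answer, from the weighed amounts on 100.0 g of glass.
Oxide mass targets, per 100.0 g glaze:
  SrO: 14.60% × 100.0 = 14.60 g
  Al2O3: 3.594% × 100.0 = 3.594 g
  Na2O: 33.84% × 100.0 = 33.84 g
  BaO: 6.257% × 100.0 = 6.257 g
  SiO2: 41.71% × 100.0 = 41.71 g
Verifying the oxide balance working from each reported weight, under the basis named above (every target is met by its sum up to rounding of the answer):
  SrO: 20.90·0.6985 = 14.60 g (target 14.60 g)
  Al2O3: 29.94·0.003000 + 17.67·0.1983 = 3.594 g (target 3.594 g)
  Na2O: 54.57·0.5832 + 17.67·0.1141 = 33.84 g (target 33.84 g)
  BaO: 8.073·0.7751 = 6.257 g (target 6.257 g)
  SiO2: 29.94·0.9950 + 17.67·0.6746 = 41.71 g (target 41.71 g)
The glass-mass cross-check: whole batch net of LOI = 100.0 g (oxide target masses add up to 100.0 g; stated basis 100.0 g — any gap is answer rounding).
Summing the batch: Σ batch = 131.2 g; Σ batch·LOI gives LOI loss = 31.15 g; yield = glass ÷ total batch = 76.25%.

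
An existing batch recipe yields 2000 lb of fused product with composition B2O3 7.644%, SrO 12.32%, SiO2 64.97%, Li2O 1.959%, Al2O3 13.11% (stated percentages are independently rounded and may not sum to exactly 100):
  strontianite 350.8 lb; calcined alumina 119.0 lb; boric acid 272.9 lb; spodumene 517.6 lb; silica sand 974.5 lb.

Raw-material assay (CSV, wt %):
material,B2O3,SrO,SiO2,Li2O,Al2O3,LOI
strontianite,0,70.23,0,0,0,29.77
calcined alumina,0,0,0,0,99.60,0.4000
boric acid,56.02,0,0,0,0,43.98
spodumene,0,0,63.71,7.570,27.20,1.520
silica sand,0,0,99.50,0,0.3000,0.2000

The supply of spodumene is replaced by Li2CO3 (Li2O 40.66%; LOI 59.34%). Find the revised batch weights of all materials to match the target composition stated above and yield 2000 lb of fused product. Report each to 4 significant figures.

Revised batch per 2000 lb fused product:
  strontianite: 350.8 lb
  calcined alumina: 259.3 lb
  boric acid: 272.9 lb
  Li2CO3: 96.36 lb
  silica sand: 1306 lb
Total batch = 2285 lb; LOI loss = 285.3 lb

In-progress results are displayed rounded to four significant figures between the steps. All internal work maintains full float precision at every stage. Every reported value is rounded a single time; all derived quantities are rebuilt from the weighed amounts on 2000 lb of glass in full float precision (the yield, net glass mass, five oxide percentages, LOI, totals), exactly as shown in the problem or the answer.
Per-oxide target masses for 2000 lb fused product:
  B2O3: 7.644% × 2000 = 152.9 lb
  SrO: 12.32% × 2000 = 246.4 lb
  SiO2: 64.97% × 2000 = 1299 lb
  Li2O: 1.959% × 2000 = 39.18 lb
  Al2O3: 13.11% × 2000 = 262.2 lb
Sums-versus-targets review working from each reported weight, versus the basis set out (target by target, the sums agree once rounding is allowed for):
  B2O3: 272.9·0.5602 = 152.9 lb (target 152.9 lb)
  SrO: 350.8·0.7023 = 246.4 lb (target 246.4 lb)
  SiO2: 1306·0.9950 = 1299 lb (target 1299 lb)
  Li2O: 96.36·0.4066 = 39.18 lb (target 39.18 lb)
  Al2O3: 259.3·0.9960 + 1306·0.003000 = 262.2 lb (target 262.2 lb)
Auditing the glass mass value: net batch after ignition = 2000 lb (summing oxide targets gives 2000 lb; stated basis 2000 lb — rounding explains the deltas).
Adding the batch up: Σ batch = 2285 lb; the LOI term Σ batch·LOI equals 285.3 lb; as yield: glass ÷ batch → 87.52%.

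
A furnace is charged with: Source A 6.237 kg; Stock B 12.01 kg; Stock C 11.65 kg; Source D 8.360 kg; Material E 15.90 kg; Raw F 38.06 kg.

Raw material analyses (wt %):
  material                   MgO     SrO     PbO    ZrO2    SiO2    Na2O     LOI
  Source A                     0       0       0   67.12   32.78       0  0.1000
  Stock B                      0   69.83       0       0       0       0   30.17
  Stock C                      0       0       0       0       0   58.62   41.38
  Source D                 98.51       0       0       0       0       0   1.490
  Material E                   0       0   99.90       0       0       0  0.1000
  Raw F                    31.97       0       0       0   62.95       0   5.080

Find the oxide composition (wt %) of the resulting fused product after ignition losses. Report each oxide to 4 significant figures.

Glass mass = 81.69 kg (batch 92.22 − LOI 10.52).
Composition: MgO 24.98%, SrO 10.27%, PbO 19.44%, ZrO2 5.124%, SiO2 31.83%, Na2O 8.360%

All internal work carries exact precision from first step to last; working values are shown rounded to 4 significant digits; a single rounding completes every reported result. All derived quantities, including LOI, the totals, the six compositions, net glass mass, yield, are re-derived using the weight values on 81.69 kg of glass in full float precision, as quoted within problem or answer.
Per-oxide mass from batch:
  MgO: 8.360·0.9851 + 38.06·0.3197 = 20.40 kg
  SrO: 12.01·0.6983 = 8.387 kg
  PbO: 15.90·0.9990 = 15.88 kg
  ZrO2: 6.237·0.6712 = 4.186 kg
  SiO2: 6.237·0.3278 + 38.06·0.6295 = 26.00 kg
  Na2O: 11.65·0.5862 = 6.829 kg
LOI: 6.237·0.001000 + 12.01·0.3017 + 11.65·0.4138 + 8.360·0.01490 + 15.90·0.001000 + 38.06·0.05080 = 10.52 kg
batch − LOI leaves glass = 92.22 − 10.52 = 81.69 kg (= the summed oxide contributions)
each wt % is 100 × oxide ÷ glass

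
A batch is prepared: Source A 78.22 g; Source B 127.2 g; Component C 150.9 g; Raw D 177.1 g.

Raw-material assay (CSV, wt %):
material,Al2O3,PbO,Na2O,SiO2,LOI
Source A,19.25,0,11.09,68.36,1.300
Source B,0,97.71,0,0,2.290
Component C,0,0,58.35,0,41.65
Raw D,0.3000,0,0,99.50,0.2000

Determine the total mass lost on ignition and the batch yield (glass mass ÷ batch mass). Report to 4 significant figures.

LOI loss = 67.13 g; glass = 466.3 g; yield = 87.41%

All internal work holds full float precision through every step. In-progress results are displayed, rounded to 4 significant figures, alongside each step. Each reported number takes just one rounding — all derived quantities are computed at full precision (net glass mass, ignition loss, yield, four oxide percentages, the totals) from the weighed amounts at 466.3 g of glass precisely as stated by the problem or answer text.
Each material's LOI contribution:
  Source A: 78.22 × 0.01300 = 1.017 g
  Source B: 127.2 × 0.02290 = 2.913 g
  Component C: 150.9 × 0.4165 = 62.85 g
  Raw D: 177.1 × 0.002000 = 0.3542 g
Total LOI = 67.13 g
Glass = batch − LOI = 533.4 − 67.13 = 466.3 g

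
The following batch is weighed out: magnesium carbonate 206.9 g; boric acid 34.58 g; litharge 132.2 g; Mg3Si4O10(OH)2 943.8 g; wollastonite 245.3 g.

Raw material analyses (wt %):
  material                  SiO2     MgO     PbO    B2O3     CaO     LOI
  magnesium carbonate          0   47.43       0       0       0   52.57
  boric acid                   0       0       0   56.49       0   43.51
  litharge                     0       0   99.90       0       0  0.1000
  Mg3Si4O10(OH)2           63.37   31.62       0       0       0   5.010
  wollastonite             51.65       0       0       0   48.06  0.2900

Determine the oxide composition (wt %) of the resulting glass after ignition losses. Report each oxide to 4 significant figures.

In-progress results are shown (rounded to 4 significant digits) between the steps; all internal work holds full float precision from start to finish; a single rounding yields each reported figure — derived quantities, which include LOI, net glass mass, the yield, five oxide percentages, the totals, are recomputed at full float precision, as written in the problem or the answer, from the batch weights on 1391 g of glass.
What the batch supplies per oxide:
  SiO2: 943.8·0.6337 + 245.3·0.5165 = 724.8 g
  MgO: 206.9·0.4743 + 943.8·0.3162 = 396.6 g
  PbO: 132.2·0.9990 = 132.1 g
  B2O3: 34.58·0.5649 = 19.53 g
  CaO: 245.3·0.4806 = 117.9 g
LOI: 206.9·0.5257 + 34.58·0.4351 + 132.2·0.001000 + 943.8·0.05010 + 245.3·0.002900 = 171.9 g
Net of LOI, the glass mass = 1563 − 171.9 = 1391 g (consistent with Σ oxide mass)
oxide / glass × 100 gives the wt %

Glass mass = 1391 g (batch 1563 − LOI 171.9).
Composition: SiO2 52.11%, MgO 28.51%, PbO 9.496%, B2O3 1.404%, CaO 8.476%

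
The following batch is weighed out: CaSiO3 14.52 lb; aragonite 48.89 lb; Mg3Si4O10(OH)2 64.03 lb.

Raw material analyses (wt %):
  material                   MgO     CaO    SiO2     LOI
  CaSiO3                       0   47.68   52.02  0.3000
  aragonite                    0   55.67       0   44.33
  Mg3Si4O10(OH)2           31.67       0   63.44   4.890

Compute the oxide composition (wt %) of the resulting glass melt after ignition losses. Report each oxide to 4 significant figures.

All arithmetic maintains full float precision through every step; in-progress results are printed, rounded to 4 significant figures, within the worked lines — exactly one rounding goes into each reported value; all derived quantities (the totals, yield, glass mass, three oxide percentages, ignition loss) are re-derived at exact precision from the batch weights for 102.6 lb of glass, as they appear in the problem or answer text.
Per-oxide mass from batch:
  MgO: 64.03·0.3167 = 20.28 lb
  CaO: 14.52·0.4768 + 48.89·0.5567 = 34.14 lb
  SiO2: 14.52·0.5202 + 64.03·0.6344 = 48.17 lb
LOI: 14.52·0.003000 + 48.89·0.4433 + 64.03·0.04890 = 24.85 lb
batch − LOI leaves glass = 127.4 − 24.85 = 102.6 lb (= the summed oxide contributions)
wt % = oxide mass / glass mass × 100

Glass mass = 102.6 lb (batch 127.4 − LOI 24.85).
Composition: MgO 19.77%, CaO 33.28%, SiO2 46.96%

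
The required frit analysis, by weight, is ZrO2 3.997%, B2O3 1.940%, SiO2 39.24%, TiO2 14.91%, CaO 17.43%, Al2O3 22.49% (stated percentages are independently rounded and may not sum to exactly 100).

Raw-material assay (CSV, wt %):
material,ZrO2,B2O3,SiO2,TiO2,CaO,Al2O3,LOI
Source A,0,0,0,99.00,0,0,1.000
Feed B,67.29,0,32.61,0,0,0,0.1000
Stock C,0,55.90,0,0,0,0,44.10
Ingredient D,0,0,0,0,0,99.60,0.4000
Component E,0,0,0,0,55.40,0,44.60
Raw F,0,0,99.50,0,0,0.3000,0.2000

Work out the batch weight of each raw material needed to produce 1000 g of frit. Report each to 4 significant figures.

Batch per 1000 g frit:
  Source A: 150.6 g
  Feed B: 59.40 g
  Stock C: 34.70 g
  Ingredient D: 224.7 g
  Component E: 314.6 g
  Raw F: 374.9 g
Total batch = 1159 g; LOI loss = 158.8 g; yield = 86.29%

In-progress results are displayed, rounded to 4 significant figures, when written out — the working math holds exact precision at each step. Every reported number takes a single rounding. Derived quantities, which include yield, totals, six oxide percentages, ignition loss, net glass mass, are recomputed at full precision, as given in the problem or answer text, using the weight values at 1000 g of glass.
The oxide mass targets at 1000 g frit:
  ZrO2: 3.997% × 1000 = 39.97 g
  B2O3: 1.940% × 1000 = 19.40 g
  SiO2: 39.24% × 1000 = 392.4 g
  TiO2: 14.91% × 1000 = 149.1 g
  CaO: 17.43% × 1000 = 174.3 g
  Al2O3: 22.49% × 1000 = 224.9 g
Oxide-by-oxide audit using the reported weights, per the basis as stated (sum by sum, the targets are met net of answer rounding effects):
  ZrO2: 59.40·0.6729 = 39.97 g (target 39.97 g)
  B2O3: 34.70·0.5590 = 19.40 g (target 19.40 g)
  SiO2: 59.40·0.3261 + 374.9·0.9950 = 392.4 g (target 392.4 g)
  TiO2: 150.6·0.9900 = 149.1 g (target 149.1 g)
  CaO: 314.6·0.5540 = 174.3 g (target 174.3 g)
  Al2O3: 224.7·0.9960 + 374.9·0.003000 = 224.9 g (target 224.9 g)
Glass mass check: net batch after ignition = 1000 g (per-oxide target masses sum to 1000 g; stated basis 1000 g — a pure rounding effect).
Batch grand total — Σ batch = 1159 g; LOI removed, Σ of batch·LOI: 158.8 g; yield = glass ÷ total batch = 86.29%.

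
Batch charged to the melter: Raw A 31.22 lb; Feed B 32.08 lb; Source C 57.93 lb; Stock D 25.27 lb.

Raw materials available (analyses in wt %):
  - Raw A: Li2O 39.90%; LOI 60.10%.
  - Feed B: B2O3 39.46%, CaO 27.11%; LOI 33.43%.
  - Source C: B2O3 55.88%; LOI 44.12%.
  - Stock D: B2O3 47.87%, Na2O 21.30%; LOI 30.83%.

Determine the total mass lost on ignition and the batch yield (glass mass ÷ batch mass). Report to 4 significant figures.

Intermediates are shown (rounded to 4 significant digits) on the page — all arithmetic holds exact precision in every operation — each reported value undergoes a single rounding — all derived quantities are computed using the weight values at 83.66 lb of glass in full precision (the four compositions, LOI, yield, totals, glass mass), precisely as stated by the problem or answer text.
LOI of each material in turn:
  Raw A: 31.22 × 0.6010 = 18.76 lb
  Feed B: 32.08 × 0.3343 = 10.72 lb
  Source C: 57.93 × 0.4412 = 25.56 lb
  Stock D: 25.27 × 0.3083 = 7.791 lb
Total LOI = 62.84 lb
Glass = batch − LOI = 146.5 − 62.84 = 83.66 lb

LOI loss = 62.84 lb; glass = 83.66 lb; yield = 57.11%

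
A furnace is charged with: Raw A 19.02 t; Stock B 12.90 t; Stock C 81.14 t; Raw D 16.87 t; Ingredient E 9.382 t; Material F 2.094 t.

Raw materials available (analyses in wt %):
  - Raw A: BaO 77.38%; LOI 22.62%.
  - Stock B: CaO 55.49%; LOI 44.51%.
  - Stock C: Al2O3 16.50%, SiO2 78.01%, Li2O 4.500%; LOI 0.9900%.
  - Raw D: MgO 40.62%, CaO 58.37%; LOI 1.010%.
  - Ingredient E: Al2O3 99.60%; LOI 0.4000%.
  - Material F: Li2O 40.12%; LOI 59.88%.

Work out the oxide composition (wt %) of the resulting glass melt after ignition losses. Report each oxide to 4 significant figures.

Glass mass = 129.1 t (batch 141.4 − LOI 12.31).
Composition: MgO 5.308%, Al2O3 17.61%, SiO2 49.03%, BaO 11.40%, Li2O 3.479%, CaO 13.17%

The working math maintains exact precision from start to finish; mid-chain values appear, rounded to 4 significant digits, within the worked lines — a single rounding yields every reported value; all derived quantities are rebuilt in exact precision (six oxide percentages, the yield, glass mass, totals, LOI) from the weighed amounts on 129.1 t of glass, exactly as shown in the question or the answer.
Oxide-by-oxide delivered mass:
  MgO: 16.87·0.4062 = 6.853 t
  Al2O3: 81.14·0.1650 + 9.382·0.9960 = 22.73 t
  SiO2: 81.14·0.7801 = 63.30 t
  BaO: 19.02·0.7738 = 14.72 t
  Li2O: 81.14·0.04500 + 2.094·0.4012 = 4.491 t
  CaO: 12.90·0.5549 + 16.87·0.5837 = 17.01 t
LOI: 19.02·0.2262 + 12.90·0.4451 + 81.14·0.009900 + 16.87·0.01010 + 9.382·0.004000 + 2.094·0.5988 = 12.31 t
Net of LOI, the glass mass = 141.4 − 12.31 = 129.1 t (= Σ oxide masses)
oxide / glass × 100 gives the wt %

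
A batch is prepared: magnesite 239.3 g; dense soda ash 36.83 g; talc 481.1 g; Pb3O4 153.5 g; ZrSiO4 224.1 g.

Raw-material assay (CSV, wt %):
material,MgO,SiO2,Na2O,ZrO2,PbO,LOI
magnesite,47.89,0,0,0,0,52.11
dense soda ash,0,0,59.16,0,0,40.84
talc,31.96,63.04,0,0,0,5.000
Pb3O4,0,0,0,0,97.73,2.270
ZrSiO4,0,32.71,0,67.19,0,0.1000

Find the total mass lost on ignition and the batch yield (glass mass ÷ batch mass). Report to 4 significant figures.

Values along the way are printed rounded to four significant digits within the worked lines. Every computation runs at exact precision from start to finish. Exactly one rounding is applied to each reported figure — the derived quantities, which include glass mass, the yield, LOI, five oxide percentages, the totals, are carried in exact precision, precisely as stated by the problem or the answer, using the weight values for 967.3 g of glass.
Each material's LOI contribution:
  magnesite: 239.3 × 0.5211 = 124.7 g
  dense soda ash: 36.83 × 0.4084 = 15.04 g
  talc: 481.1 × 0.05000 = 24.06 g
  Pb3O4: 153.5 × 0.02270 = 3.484 g
  ZrSiO4: 224.1 × 0.001000 = 0.2241 g
Total LOI = 167.5 g
Glass = batch − LOI = 1135 − 167.5 = 967.3 g

LOI loss = 167.5 g; glass = 967.3 g; yield = 85.24%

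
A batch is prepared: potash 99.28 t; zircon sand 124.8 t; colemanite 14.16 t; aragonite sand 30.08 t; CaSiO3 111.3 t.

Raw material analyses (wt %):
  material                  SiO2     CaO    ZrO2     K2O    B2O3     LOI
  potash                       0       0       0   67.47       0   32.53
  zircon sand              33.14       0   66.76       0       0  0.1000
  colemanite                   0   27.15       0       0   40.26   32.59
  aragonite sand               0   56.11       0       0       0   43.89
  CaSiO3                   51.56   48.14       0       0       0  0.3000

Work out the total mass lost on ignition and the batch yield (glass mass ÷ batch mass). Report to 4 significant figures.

LOI loss = 50.57 t; glass = 329.0 t; yield = 86.68%

Rounding to four significant digits extends to every mid-chain value as printed — the working math carries full precision at all times; every reported value sees exactly one rounding — the derived quantities, including yield, net glass mass, ignition loss, totals, five oxide percentages, are computed from the weighed amounts per 329.0 t of glass in full float precision, as written in problem or answer.
Per-material ignition loss:
  potash: 99.28 × 0.3253 = 32.30 t
  zircon sand: 124.8 × 0.001000 = 0.1248 t
  colemanite: 14.16 × 0.3259 = 4.615 t
  aragonite sand: 30.08 × 0.4389 = 13.20 t
  CaSiO3: 111.3 × 0.003000 = 0.3339 t
Total LOI = 50.57 t
Glass = batch − LOI = 379.6 − 50.57 = 329.0 t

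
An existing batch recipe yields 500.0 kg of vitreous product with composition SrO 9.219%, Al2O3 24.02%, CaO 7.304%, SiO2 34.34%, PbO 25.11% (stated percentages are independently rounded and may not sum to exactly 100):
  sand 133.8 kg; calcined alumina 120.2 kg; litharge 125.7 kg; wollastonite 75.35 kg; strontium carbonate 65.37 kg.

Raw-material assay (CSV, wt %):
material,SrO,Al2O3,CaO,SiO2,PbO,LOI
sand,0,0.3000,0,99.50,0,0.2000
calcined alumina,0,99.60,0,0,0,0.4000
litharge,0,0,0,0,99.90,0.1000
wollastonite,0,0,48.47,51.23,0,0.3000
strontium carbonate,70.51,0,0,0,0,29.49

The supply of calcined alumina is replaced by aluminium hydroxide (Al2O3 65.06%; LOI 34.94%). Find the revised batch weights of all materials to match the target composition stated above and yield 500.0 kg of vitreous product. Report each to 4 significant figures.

Every computation carries full float precision end to end — rounding to four significant digits applies to each in-between result as displayed — a single rounding completes every reported value; derived quantities (five oxide percentages, LOI, yield, glass mass, totals) are re-derived at exact precision from the weighed amounts for 500.0 kg of glass, exactly as printed in the problem or answer text.
Oxide mass targets, per 500.0 kg vitreous product:
  SrO: 9.219% × 500.0 = 46.10 kg
  Al2O3: 24.02% × 500.0 = 120.1 kg
  CaO: 7.304% × 500.0 = 36.52 kg
  SiO2: 34.34% × 500.0 = 171.7 kg
  PbO: 25.11% × 500.0 = 125.6 kg
Sums-versus-targets review on the weights just shown, under the basis named above (every target is met by its sum inside rounding margins):
  SrO: 65.37·0.7051 = 46.09 kg (target 46.10 kg)
  Al2O3: 133.8·0.003000 + 184.0·0.6506 = 120.1 kg (target 120.1 kg)
  CaO: 75.35·0.4847 = 36.52 kg (target 36.52 kg)
  SiO2: 133.8·0.9950 + 75.35·0.5123 = 171.7 kg (target 171.7 kg)
  PbO: 125.7·0.9990 = 125.6 kg (target 125.6 kg)
Glass-mass closure: whole batch net of LOI = 500.0 kg (targets for the oxides total 500.0 kg; versus the stated basis of 500.0 kg — rounding explains the deltas).
Summing the batch: Σ batch = 584.2 kg; the LOI term Σ batch·LOI equals 84.19 kg; yield: glass divided by total = 85.59%.

Revised batch per 500.0 kg vitreous product:
  sand: 133.8 kg
  aluminium hydroxide: 184.0 kg
  litharge: 125.7 kg
  wollastonite: 75.35 kg
  strontium carbonate: 65.37 kg
Total batch = 584.2 kg; LOI loss = 84.19 kg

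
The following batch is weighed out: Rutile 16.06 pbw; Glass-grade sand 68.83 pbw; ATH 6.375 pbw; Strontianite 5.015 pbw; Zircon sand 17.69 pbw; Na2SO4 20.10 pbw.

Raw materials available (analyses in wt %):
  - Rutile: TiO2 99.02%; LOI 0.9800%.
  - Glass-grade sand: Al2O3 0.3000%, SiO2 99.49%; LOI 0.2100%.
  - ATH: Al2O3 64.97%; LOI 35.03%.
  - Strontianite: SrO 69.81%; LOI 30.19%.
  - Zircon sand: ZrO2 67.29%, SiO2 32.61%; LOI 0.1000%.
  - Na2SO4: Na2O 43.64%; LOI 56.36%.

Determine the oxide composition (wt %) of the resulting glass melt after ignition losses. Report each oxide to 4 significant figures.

Glass mass = 118.7 pbw (batch 134.1 − LOI 15.40).
Composition: TiO2 13.40%, Al2O3 3.664%, ZrO2 10.03%, Na2O 7.391%, SrO 2.950%, SiO2 62.56%

The whole derivation keeps exact precision in every operation. The intermediate values are shown, rounded to four significant figures, across the worked steps; a single rounding produces each reported value — all derived quantities (six oxide percentages, glass mass, LOI, the yield, the totals) are recomputed in full float precision starting from the weights per 118.7 pbw of glass, as they appear in problem or answer.
What the batch supplies per oxide:
  TiO2: 16.06·0.9902 = 15.90 pbw
  Al2O3: 68.83·0.003000 + 6.375·0.6497 = 4.348 pbw
  ZrO2: 17.69·0.6729 = 11.90 pbw
  Na2O: 20.10·0.4364 = 8.772 pbw
  SrO: 5.015·0.6981 = 3.501 pbw
  SiO2: 68.83·0.9949 + 17.69·0.3261 = 74.25 pbw
LOI: 16.06·0.009800 + 68.83·0.002100 + 6.375·0.3503 + 5.015·0.3019 + 17.69·0.001000 + 20.10·0.5636 = 15.40 pbw
Glass mass = batch − LOI = 134.1 − 15.40 = 118.7 pbw (consistent with Σ oxide mass)
each wt % is 100 × oxide ÷ glass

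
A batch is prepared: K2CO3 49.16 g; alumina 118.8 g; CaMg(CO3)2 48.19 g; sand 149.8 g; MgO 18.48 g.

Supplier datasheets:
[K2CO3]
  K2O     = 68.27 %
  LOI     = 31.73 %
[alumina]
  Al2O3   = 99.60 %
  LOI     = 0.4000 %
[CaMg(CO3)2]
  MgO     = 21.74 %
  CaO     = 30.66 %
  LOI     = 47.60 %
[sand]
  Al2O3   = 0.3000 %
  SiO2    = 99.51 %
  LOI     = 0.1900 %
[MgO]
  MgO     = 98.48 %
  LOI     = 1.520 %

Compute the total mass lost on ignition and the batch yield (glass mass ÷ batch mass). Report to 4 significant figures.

LOI loss = 39.58 g; glass = 344.9 g; yield = 89.70%

All arithmetic maintains exact precision throughout — in-progress results are displayed, with 4-significant-digit rounding, alongside each step; a single rounding completes each reported result; derived quantities are re-derived in full float precision (LOI, the yield, net glass mass, five oxide percentages, totals) using the weight values on 344.9 g of glass, as given in the problem or answer text.
LOI of each material in turn:
  K2CO3: 49.16 × 0.3173 = 15.60 g
  alumina: 118.8 × 0.004000 = 0.4752 g
  CaMg(CO3)2: 48.19 × 0.4760 = 22.94 g
  sand: 149.8 × 0.001900 = 0.2846 g
  MgO: 18.48 × 0.01520 = 0.2809 g
Total LOI = 39.58 g
Glass = batch − LOI = 384.4 − 39.58 = 344.9 g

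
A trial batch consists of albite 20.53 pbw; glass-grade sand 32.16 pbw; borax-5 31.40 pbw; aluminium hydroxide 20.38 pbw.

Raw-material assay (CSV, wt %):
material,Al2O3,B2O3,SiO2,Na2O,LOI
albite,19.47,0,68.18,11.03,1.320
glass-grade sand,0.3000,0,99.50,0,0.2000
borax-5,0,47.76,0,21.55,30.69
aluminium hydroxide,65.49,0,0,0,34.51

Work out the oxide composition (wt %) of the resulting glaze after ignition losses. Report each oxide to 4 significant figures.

Glass mass = 87.46 pbw (batch 104.5 − LOI 17.01).
Composition: Al2O3 19.94%, B2O3 17.15%, SiO2 52.59%, Na2O 10.33%

Each numeric step maintains exact precision end to end; working values are printed, rounded to 4 significant figures, as written — each reported value is rounded once only; all derived quantities are carried using the weight values for 87.46 pbw of glass in full float precision (four oxide percentages, LOI, the totals, yield, net glass mass) exactly as shown in the question or the answer.
Oxide-by-oxide delivered mass:
  Al2O3: 20.53·0.1947 + 32.16·0.003000 + 20.38·0.6549 = 17.44 pbw
  B2O3: 31.40·0.4776 = 15.00 pbw
  SiO2: 20.53·0.6818 + 32.16·0.9950 = 46.00 pbw
  Na2O: 20.53·0.1103 + 31.40·0.2155 = 9.031 pbw
LOI: 20.53·0.01320 + 32.16·0.002000 + 31.40·0.3069 + 20.38·0.3451 = 17.01 pbw
Glass = total batch minus LOI = 104.5 − 17.01 = 87.46 pbw (= Σ oxide masses)
wt % = oxide mass / glass mass × 100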